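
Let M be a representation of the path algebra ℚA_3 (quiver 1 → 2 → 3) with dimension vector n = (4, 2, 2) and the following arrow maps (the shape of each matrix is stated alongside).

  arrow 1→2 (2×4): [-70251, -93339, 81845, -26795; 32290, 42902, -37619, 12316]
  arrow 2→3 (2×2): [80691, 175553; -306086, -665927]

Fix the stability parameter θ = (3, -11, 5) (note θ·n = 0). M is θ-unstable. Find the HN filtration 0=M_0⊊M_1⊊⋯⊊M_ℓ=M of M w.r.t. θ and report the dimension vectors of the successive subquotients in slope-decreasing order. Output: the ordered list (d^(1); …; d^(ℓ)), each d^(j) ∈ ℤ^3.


Barcode: M ≅ I[1,1]^2, I[1,3]^2. HN layers by μ_θ (3 steps, strictly decreasing):
  μ^(1)=5; μ^(2)=3; μ^(3)=-4

((0, 0, 2); (2, 0, 0); (2, 2, 0))


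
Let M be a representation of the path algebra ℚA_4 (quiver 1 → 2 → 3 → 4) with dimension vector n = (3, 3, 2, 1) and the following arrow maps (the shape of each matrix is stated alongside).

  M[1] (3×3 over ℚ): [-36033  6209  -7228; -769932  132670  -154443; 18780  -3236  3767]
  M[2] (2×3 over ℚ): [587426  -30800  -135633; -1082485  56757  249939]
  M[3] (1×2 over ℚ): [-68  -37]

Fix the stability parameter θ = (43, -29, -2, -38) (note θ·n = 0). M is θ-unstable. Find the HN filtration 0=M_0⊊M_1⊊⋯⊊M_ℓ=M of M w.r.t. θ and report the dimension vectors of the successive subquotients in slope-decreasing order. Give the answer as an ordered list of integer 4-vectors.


Barcode: M ≅ I[1,2], I[1,3], I[1,4]. HN layers by μ_θ (3 steps, strictly decreasing):
  μ^(1)=7; μ^(2)=4; μ^(3)=-13/2

((1, 1, 0, 0); (1, 1, 1, 0); (1, 1, 1, 1))


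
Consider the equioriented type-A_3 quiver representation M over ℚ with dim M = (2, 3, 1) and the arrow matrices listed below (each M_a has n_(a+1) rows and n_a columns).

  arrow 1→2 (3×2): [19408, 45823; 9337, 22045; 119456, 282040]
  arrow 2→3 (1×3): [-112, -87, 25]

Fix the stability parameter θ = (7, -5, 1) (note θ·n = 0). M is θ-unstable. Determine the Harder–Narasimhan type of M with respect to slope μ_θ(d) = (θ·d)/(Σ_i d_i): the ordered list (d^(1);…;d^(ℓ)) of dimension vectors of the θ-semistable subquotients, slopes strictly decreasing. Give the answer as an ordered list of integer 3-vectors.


Interval decomposition of M: I[1,2], I[1,3], I[2,2].
HN type (ℓ=2): μ^(1)=1; μ^(2)=-5

((2, 2, 1); (0, 1, 0))


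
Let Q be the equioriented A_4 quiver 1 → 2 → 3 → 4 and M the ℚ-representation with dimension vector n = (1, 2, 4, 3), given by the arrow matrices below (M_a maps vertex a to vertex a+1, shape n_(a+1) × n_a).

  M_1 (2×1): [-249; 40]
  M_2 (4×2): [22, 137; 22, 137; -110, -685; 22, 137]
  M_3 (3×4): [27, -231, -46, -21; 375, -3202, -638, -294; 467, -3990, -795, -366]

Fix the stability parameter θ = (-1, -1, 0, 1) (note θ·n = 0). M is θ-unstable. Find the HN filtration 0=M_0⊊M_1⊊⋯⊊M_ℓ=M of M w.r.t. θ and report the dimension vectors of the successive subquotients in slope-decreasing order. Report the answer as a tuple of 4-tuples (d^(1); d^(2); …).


Via rank(M_{q-1}∘⋯∘M_p): M ≅ I[1,4], I[2,2], I[3,3], I[3,4]^2.
μ_θ-semistable layers: μ^(1)=1; μ^(2)=0; μ^(3)=-1

((0, 0, 0, 3); (0, 0, 4, 0); (1, 2, 0, 0))


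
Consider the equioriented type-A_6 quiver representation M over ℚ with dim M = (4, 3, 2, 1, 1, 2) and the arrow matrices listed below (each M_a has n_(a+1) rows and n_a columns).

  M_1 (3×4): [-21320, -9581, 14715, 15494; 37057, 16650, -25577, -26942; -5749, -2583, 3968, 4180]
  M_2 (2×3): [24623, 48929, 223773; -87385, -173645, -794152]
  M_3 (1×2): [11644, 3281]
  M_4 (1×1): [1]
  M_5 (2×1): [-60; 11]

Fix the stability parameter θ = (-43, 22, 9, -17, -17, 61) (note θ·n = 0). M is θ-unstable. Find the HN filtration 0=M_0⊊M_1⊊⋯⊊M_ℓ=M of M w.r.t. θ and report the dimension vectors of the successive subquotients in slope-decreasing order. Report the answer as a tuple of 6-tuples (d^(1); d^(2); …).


Via rank(M_{q-1}∘⋯∘M_p): M ≅ I[1,1], I[1,2], I[1,3], I[1,6], I[6,6].
μ_θ-semistable layers: μ^(1)=61; μ^(2)=22; μ^(3)=31/2; μ^(4)=-3/4; μ^(5)=-43

((0, 0, 0, 0, 0, 2); (0, 1, 0, 0, 0, 0); (0, 1, 1, 0, 0, 0); (0, 1, 1, 1, 1, 0); (4, 0, 0, 0, 0, 0))


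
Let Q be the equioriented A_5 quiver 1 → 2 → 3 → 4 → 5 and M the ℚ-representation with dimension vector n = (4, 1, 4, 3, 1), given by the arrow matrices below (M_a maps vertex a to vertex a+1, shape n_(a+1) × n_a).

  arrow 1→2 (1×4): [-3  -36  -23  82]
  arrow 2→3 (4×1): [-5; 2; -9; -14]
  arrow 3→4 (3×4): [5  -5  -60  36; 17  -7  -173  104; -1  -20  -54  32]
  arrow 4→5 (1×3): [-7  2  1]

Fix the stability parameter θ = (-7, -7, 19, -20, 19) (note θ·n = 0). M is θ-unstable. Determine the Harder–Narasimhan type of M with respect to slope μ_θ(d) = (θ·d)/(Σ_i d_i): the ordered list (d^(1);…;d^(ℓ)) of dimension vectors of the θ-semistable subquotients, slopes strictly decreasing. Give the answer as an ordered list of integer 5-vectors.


Via rank(M_{q-1}∘⋯∘M_p): M ≅ I[1,1]^3, I[1,4], I[3,3], I[3,4], I[3,5].
μ_θ-semistable layers: μ^(1)=19; μ^(2)=-1/2; μ^(3)=-7

((0, 0, 1, 0, 1); (0, 0, 3, 3, 0); (4, 1, 0, 0, 0))


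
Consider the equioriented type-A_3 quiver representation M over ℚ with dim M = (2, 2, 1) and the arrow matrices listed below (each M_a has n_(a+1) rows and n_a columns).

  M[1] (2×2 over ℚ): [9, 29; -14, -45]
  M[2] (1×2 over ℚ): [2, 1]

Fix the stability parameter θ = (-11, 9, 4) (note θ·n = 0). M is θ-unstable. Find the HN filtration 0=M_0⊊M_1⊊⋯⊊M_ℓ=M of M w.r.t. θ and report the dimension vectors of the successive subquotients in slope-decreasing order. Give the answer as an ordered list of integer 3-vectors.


Barcode: M ≅ I[1,2], I[1,3]. HN layers by μ_θ (3 steps, strictly decreasing):
  μ^(1)=9; μ^(2)=13/2; μ^(3)=-11

((0, 1, 0); (0, 1, 1); (2, 0, 0))


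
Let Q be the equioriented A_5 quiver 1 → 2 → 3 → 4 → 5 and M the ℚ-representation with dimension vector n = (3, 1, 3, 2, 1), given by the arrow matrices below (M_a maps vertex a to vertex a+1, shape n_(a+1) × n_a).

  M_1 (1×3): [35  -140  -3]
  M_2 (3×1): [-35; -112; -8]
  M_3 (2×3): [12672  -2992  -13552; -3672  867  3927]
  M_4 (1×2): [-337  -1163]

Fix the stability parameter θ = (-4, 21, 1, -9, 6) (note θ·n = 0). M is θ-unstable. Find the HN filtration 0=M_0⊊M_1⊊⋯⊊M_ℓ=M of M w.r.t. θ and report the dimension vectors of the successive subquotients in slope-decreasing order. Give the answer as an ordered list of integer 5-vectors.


Barcode: M ≅ I[1,1]^2, I[1,3], I[3,3], I[3,5], I[4,4]. HN layers by μ_θ (5 steps, strictly decreasing):
  μ^(1)=11; μ^(2)=6; μ^(3)=1; μ^(4)=-4; μ^(5)=-9

((0, 1, 1, 0, 0); (0, 0, 0, 0, 1); (0, 0, 1, 0, 0); (3, 0, 1, 1, 0); (0, 0, 0, 1, 0))


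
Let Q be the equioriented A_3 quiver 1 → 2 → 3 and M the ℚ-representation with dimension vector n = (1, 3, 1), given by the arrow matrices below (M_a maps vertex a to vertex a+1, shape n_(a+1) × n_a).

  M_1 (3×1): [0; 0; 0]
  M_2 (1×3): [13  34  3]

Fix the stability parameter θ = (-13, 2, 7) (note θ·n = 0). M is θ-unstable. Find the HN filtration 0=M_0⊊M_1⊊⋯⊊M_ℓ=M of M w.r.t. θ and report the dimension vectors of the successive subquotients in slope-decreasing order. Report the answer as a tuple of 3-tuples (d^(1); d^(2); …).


Barcode: M ≅ I[1,1], I[2,2]^2, I[2,3]. HN layers by μ_θ (3 steps, strictly decreasing):
  μ^(1)=7; μ^(2)=2; μ^(3)=-13

((0, 0, 1); (0, 3, 0); (1, 0, 0))


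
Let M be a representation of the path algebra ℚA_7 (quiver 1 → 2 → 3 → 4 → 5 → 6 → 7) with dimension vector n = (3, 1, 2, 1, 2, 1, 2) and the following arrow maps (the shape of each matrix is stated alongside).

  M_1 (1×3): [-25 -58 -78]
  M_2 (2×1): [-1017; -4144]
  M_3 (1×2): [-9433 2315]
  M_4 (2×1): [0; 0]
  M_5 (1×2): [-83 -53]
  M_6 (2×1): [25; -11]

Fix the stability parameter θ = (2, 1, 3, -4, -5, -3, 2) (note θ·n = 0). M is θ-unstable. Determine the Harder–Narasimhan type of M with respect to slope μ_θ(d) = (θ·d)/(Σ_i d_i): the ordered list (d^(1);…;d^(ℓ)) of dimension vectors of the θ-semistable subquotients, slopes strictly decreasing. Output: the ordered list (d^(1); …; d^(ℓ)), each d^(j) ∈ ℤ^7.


Barcode: M ≅ I[1,1]^2, I[1,4], I[3,3], I[5,5], I[5,7], I[7,7]. HN layers by μ_θ (5 steps, strictly decreasing):
  μ^(1)=3; μ^(2)=2; μ^(3)=1/2; μ^(4)=-3; μ^(5)=-5

((0, 0, 1, 0, 0, 0, 0); (2, 0, 0, 0, 0, 0, 2); (1, 1, 1, 1, 0, 0, 0); (0, 0, 0, 0, 0, 1, 0); (0, 0, 0, 0, 2, 0, 0))


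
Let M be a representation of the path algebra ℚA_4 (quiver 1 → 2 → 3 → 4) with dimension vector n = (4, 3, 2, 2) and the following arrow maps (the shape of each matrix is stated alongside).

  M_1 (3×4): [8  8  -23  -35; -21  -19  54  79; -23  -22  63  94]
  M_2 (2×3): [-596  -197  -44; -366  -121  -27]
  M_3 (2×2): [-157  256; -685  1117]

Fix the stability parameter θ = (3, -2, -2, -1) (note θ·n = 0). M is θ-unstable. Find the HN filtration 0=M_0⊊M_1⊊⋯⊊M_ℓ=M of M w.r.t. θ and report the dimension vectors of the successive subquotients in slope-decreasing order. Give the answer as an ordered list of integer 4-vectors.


Barcode: M ≅ I[1,1], I[1,2], I[1,4]^2. HN layers by μ_θ (3 steps, strictly decreasing):
  μ^(1)=3; μ^(2)=1/2; μ^(3)=-1/2

((1, 0, 0, 0); (1, 1, 0, 0); (2, 2, 2, 2))


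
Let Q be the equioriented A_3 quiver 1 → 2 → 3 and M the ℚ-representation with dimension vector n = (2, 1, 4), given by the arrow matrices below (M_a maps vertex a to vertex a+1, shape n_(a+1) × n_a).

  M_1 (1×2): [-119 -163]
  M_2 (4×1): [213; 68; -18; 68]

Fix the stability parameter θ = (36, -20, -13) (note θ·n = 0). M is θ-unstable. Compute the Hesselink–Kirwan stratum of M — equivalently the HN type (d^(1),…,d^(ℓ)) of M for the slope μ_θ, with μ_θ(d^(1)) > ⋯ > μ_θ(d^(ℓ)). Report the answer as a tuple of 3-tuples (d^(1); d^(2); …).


Interval decomposition of M: I[1,1], I[1,3], I[3,3]^3.
HN type (ℓ=3): μ^(1)=36; μ^(2)=1; μ^(3)=-13

((1, 0, 0); (1, 1, 1); (0, 0, 3))


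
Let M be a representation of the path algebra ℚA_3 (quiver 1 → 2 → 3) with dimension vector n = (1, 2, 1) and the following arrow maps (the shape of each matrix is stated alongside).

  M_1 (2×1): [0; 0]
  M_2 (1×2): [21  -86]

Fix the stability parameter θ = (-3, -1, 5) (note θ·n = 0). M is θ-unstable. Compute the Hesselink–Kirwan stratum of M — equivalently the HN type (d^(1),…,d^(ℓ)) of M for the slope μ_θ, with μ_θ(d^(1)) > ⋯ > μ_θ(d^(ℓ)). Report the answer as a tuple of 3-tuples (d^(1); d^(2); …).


Interval decomposition of M: I[1,1], I[2,2], I[2,3].
HN type (ℓ=3): μ^(1)=5; μ^(2)=-1; μ^(3)=-3

((0, 0, 1); (0, 2, 0); (1, 0, 0))


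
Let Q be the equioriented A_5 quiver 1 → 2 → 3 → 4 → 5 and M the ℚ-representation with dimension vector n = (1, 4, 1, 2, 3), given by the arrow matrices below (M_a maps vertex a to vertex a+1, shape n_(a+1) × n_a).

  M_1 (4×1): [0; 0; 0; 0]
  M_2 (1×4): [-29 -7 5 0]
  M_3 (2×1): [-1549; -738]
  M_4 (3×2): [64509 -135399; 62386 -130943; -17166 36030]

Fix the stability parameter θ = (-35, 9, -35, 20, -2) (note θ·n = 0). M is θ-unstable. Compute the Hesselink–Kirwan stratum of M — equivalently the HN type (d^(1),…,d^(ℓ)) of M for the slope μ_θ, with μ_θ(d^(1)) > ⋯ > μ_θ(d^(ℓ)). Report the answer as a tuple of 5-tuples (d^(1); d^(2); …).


Barcode: M ≅ I[1,1], I[2,2]^3, I[2,5], I[4,5], I[5,5]. HN layers by μ_θ (4 steps, strictly decreasing):
  μ^(1)=9; μ^(2)=-2; μ^(3)=-13; μ^(4)=-35

((0, 3, 0, 2, 2); (0, 0, 0, 0, 1); (0, 1, 1, 0, 0); (1, 0, 0, 0, 0))


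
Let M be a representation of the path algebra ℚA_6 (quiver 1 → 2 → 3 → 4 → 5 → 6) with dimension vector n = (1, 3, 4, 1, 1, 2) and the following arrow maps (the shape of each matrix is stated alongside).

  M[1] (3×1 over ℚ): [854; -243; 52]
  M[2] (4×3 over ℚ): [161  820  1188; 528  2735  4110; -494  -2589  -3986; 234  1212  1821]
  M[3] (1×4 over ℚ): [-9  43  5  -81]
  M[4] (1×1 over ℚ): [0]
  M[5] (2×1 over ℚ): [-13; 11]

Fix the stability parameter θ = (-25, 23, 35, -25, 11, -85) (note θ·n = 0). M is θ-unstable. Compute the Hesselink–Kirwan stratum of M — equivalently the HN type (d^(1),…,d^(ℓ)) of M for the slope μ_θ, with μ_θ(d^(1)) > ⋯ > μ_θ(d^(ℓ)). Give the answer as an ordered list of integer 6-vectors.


Interval decomposition of M: I[1,4], I[2,3]^2, I[3,3], I[5,6], I[6,6].
HN type (ℓ=6): μ^(1)=35; μ^(2)=23; μ^(3)=11; μ^(4)=-25; μ^(5)=-37; μ^(6)=-85

((0, 0, 3, 0, 0, 0); (0, 2, 0, 0, 0, 0); (0, 1, 1, 1, 0, 0); (1, 0, 0, 0, 0, 0); (0, 0, 0, 0, 1, 1); (0, 0, 0, 0, 0, 1))


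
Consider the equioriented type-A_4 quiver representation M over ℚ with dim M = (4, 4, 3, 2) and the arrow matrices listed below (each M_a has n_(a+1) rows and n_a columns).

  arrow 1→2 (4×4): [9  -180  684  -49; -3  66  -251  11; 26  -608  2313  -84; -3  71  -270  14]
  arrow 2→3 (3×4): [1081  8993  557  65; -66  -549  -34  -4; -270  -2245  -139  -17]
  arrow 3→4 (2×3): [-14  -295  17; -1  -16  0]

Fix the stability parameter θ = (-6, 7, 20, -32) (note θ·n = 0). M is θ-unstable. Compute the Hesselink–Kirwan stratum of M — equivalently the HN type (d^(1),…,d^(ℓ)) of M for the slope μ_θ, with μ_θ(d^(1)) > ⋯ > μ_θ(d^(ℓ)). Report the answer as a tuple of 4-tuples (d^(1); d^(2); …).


Via rank(M_{q-1}∘⋯∘M_p): M ≅ I[1,2], I[1,3], I[1,4]^2.
μ_θ-semistable layers: μ^(1)=20; μ^(2)=7; μ^(3)=-5/3; μ^(4)=-6

((0, 0, 1, 0); (0, 2, 0, 0); (0, 2, 2, 2); (4, 0, 0, 0))


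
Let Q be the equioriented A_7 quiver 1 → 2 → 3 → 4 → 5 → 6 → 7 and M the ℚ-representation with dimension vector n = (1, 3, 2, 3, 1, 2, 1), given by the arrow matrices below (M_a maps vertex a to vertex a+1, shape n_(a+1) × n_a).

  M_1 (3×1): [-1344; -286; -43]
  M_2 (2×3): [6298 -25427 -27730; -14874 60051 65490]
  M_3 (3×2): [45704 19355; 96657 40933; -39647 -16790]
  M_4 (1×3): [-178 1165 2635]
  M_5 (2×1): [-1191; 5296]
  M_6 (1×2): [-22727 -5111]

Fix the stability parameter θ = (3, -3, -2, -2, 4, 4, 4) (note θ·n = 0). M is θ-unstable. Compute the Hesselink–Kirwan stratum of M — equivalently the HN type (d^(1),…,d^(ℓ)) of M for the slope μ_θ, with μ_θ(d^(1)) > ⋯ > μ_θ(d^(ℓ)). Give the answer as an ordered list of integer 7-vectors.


Barcode: M ≅ I[1,2], I[2,2], I[2,7], I[3,4], I[4,4], I[6,6]. HN layers by μ_θ (4 steps, strictly decreasing):
  μ^(1)=4; μ^(2)=0; μ^(3)=-2; μ^(4)=-3

((0, 0, 0, 0, 1, 2, 1); (1, 1, 0, 0, 0, 0, 0); (0, 0, 2, 3, 0, 0, 0); (0, 2, 0, 0, 0, 0, 0))


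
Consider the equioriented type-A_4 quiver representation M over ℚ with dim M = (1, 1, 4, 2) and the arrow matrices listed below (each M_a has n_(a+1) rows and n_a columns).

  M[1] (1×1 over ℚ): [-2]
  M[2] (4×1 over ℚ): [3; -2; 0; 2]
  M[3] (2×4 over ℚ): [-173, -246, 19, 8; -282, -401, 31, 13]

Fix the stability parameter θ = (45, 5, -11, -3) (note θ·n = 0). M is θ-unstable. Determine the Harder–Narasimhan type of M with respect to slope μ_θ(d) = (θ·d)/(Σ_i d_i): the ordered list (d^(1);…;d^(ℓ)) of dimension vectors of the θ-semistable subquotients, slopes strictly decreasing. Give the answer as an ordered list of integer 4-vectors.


Barcode: M ≅ I[1,4], I[3,3]^2, I[3,4]. HN layers by μ_θ (3 steps, strictly decreasing):
  μ^(1)=9; μ^(2)=-3; μ^(3)=-11

((1, 1, 1, 1); (0, 0, 0, 1); (0, 0, 3, 0))


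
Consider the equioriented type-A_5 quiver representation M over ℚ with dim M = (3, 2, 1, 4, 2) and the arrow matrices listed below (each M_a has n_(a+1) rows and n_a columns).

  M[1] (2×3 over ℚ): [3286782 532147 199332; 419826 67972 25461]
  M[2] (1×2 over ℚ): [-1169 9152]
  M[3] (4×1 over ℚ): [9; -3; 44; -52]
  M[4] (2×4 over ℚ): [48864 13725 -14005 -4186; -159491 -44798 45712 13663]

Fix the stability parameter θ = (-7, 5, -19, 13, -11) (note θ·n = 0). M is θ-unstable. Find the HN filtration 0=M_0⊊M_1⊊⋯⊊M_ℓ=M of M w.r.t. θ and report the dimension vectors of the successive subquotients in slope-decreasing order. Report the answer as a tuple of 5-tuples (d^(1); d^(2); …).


Via rank(M_{q-1}∘⋯∘M_p): M ≅ I[1,1], I[1,2], I[1,5], I[4,4]^2, I[4,5].
μ_θ-semistable layers: μ^(1)=13; μ^(2)=5; μ^(3)=1; μ^(4)=-7

((0, 0, 0, 2, 0); (0, 1, 0, 0, 0); (0, 0, 0, 2, 2); (3, 1, 1, 0, 0))


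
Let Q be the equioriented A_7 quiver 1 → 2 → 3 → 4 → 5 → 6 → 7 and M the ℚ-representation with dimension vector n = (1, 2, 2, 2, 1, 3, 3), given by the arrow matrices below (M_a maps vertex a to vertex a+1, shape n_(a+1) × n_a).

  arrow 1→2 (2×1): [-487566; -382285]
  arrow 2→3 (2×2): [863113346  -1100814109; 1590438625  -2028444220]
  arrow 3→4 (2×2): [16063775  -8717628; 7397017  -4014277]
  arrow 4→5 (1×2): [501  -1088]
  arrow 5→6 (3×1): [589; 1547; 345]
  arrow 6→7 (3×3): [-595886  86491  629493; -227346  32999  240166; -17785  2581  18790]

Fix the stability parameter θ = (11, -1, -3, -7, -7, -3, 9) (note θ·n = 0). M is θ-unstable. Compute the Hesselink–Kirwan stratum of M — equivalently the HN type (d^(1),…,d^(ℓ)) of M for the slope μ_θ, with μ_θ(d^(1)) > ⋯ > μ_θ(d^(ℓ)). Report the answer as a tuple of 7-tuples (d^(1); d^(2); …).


Via rank(M_{q-1}∘⋯∘M_p): M ≅ I[1,7], I[2,4], I[6,7]^2.
μ_θ-semistable layers: μ^(1)=9; μ^(2)=-5/3; μ^(3)=-3; μ^(4)=-11/3

((0, 0, 0, 0, 0, 0, 3); (1, 1, 1, 1, 1, 1, 0); (0, 0, 0, 0, 0, 2, 0); (0, 1, 1, 1, 0, 0, 0))


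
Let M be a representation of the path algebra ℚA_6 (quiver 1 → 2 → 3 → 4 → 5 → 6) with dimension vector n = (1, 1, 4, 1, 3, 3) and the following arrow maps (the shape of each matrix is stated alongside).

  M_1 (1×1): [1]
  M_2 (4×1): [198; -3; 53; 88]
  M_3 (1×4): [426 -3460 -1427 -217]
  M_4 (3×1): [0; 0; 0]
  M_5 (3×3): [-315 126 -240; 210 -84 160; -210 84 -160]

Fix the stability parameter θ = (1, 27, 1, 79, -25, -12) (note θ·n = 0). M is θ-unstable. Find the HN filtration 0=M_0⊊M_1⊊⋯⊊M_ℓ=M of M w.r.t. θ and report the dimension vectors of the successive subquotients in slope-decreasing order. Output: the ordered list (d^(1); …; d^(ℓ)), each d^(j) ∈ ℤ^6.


Interval decomposition of M: I[1,4], I[3,3]^3, I[5,5]^2, I[5,6], I[6,6]^2.
HN type (ℓ=5): μ^(1)=79; μ^(2)=14; μ^(3)=1; μ^(4)=-12; μ^(5)=-25

((0, 0, 0, 1, 0, 0); (0, 1, 1, 0, 0, 0); (1, 0, 3, 0, 0, 0); (0, 0, 0, 0, 0, 3); (0, 0, 0, 0, 3, 0))


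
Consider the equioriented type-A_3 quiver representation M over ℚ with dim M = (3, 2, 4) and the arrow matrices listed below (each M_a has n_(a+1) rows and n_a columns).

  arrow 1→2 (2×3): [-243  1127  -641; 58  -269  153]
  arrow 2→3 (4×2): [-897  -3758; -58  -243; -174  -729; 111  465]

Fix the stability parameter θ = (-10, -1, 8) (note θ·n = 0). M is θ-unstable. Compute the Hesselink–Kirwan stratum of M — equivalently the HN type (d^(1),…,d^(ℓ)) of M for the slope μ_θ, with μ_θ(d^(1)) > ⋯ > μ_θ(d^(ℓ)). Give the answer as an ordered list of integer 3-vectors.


Via rank(M_{q-1}∘⋯∘M_p): M ≅ I[1,1], I[1,3]^2, I[3,3]^2.
μ_θ-semistable layers: μ^(1)=8; μ^(2)=-1; μ^(3)=-10

((0, 0, 4); (0, 2, 0); (3, 0, 0))


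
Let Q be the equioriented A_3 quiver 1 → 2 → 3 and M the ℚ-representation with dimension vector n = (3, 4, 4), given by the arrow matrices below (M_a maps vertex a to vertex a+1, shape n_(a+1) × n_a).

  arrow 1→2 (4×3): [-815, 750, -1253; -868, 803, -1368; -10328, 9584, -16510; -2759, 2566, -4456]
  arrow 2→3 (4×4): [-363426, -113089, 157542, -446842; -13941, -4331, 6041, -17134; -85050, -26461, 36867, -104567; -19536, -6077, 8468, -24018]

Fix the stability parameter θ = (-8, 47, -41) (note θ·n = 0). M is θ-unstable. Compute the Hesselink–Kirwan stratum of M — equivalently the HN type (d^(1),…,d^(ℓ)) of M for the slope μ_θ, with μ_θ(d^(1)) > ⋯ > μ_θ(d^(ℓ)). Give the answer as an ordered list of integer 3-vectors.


Barcode: M ≅ I[1,3]^3, I[2,2], I[3,3]. HN layers by μ_θ (4 steps, strictly decreasing):
  μ^(1)=47; μ^(2)=3; μ^(3)=-8; μ^(4)=-41

((0, 1, 0); (0, 3, 3); (3, 0, 0); (0, 0, 1))


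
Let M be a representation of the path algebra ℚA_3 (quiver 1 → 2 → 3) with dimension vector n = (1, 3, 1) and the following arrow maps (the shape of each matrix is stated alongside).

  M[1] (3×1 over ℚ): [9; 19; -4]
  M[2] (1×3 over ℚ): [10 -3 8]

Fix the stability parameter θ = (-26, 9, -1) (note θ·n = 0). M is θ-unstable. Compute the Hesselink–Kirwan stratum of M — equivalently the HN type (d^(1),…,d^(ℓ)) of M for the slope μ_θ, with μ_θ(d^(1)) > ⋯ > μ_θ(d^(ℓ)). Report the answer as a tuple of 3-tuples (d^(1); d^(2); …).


Via rank(M_{q-1}∘⋯∘M_p): M ≅ I[1,3], I[2,2]^2.
μ_θ-semistable layers: μ^(1)=9; μ^(2)=4; μ^(3)=-26

((0, 2, 0); (0, 1, 1); (1, 0, 0))


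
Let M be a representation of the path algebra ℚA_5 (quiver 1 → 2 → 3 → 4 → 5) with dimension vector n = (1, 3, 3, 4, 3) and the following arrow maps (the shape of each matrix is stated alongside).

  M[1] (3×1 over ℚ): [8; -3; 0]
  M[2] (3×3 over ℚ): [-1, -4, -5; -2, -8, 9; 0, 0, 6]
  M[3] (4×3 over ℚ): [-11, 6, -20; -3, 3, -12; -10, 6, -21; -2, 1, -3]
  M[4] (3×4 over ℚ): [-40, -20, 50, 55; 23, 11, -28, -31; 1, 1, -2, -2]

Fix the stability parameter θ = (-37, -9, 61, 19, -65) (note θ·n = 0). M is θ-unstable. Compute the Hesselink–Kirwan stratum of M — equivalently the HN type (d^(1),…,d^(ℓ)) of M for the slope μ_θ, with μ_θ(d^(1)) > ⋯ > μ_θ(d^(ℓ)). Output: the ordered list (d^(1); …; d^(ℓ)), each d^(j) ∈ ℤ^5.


Interval decomposition of M: I[1,4], I[2,2], I[2,5], I[3,5], I[4,4], I[5,5].
HN type (ℓ=6): μ^(1)=40; μ^(2)=19; μ^(3)=5; μ^(4)=-9; μ^(5)=-37; μ^(6)=-65

((0, 0, 1, 1, 0); (0, 0, 0, 1, 0); (0, 0, 2, 2, 2); (0, 3, 0, 0, 0); (1, 0, 0, 0, 0); (0, 0, 0, 0, 1))


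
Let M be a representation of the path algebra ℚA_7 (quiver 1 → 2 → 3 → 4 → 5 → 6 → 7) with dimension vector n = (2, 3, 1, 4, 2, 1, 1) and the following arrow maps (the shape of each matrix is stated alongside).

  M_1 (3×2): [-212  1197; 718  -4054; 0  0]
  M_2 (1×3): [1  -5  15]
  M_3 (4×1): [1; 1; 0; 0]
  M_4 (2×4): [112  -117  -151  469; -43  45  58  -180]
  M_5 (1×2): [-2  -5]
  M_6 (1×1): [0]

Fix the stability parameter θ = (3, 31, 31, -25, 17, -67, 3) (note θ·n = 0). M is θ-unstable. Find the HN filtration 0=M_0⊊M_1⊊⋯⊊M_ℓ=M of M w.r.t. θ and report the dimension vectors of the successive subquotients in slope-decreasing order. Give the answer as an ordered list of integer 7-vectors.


Via rank(M_{q-1}∘⋯∘M_p): M ≅ I[1,2], I[1,5], I[2,2], I[4,4]^2, I[4,6], I[7,7].
μ_θ-semistable layers: μ^(1)=31; μ^(2)=17; μ^(3)=37/3; μ^(4)=3; μ^(5)=-25

((0, 2, 0, 0, 0, 0, 0); (0, 0, 0, 0, 1, 0, 0); (0, 1, 1, 1, 0, 0, 0); (2, 0, 0, 0, 0, 0, 1); (0, 0, 0, 3, 1, 1, 0))


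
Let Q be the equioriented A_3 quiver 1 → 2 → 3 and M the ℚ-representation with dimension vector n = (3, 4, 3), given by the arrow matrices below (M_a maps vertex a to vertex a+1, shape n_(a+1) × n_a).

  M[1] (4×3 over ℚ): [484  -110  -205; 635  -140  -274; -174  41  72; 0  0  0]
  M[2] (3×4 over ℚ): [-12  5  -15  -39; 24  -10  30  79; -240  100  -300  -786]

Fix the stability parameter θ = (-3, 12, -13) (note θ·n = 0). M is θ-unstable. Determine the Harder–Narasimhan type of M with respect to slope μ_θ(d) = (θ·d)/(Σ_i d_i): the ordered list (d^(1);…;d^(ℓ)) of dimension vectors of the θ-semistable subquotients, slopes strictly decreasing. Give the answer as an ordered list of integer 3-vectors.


Barcode: M ≅ I[1,2]^2, I[1,3], I[2,3], I[3,3]. HN layers by μ_θ (4 steps, strictly decreasing):
  μ^(1)=12; μ^(2)=-1/2; μ^(3)=-3; μ^(4)=-13

((0, 2, 0); (0, 2, 2); (3, 0, 0); (0, 0, 1))


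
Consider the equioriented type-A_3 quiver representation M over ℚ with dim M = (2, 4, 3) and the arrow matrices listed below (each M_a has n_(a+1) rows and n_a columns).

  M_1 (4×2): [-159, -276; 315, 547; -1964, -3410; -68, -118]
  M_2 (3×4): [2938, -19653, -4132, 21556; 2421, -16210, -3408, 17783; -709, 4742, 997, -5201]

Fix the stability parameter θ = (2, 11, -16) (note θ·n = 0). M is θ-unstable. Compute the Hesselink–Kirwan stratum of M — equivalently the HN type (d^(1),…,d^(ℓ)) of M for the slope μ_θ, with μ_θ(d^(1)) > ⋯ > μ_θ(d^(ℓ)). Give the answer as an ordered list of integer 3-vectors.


Via rank(M_{q-1}∘⋯∘M_p): M ≅ I[1,3]^2, I[2,2], I[2,3].
μ_θ-semistable layers: μ^(1)=11; μ^(2)=-1; μ^(3)=-5/2

((0, 1, 0); (2, 2, 2); (0, 1, 1))


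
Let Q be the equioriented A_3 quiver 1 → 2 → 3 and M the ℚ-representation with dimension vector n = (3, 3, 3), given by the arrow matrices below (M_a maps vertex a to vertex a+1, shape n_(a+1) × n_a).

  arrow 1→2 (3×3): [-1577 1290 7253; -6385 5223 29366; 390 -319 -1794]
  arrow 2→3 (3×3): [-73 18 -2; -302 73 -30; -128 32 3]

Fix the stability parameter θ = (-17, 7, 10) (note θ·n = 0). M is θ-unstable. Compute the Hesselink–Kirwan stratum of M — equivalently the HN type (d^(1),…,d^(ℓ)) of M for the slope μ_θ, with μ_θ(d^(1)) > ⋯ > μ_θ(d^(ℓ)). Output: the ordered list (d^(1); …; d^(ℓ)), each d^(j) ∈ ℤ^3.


Barcode: M ≅ I[1,3]^3. HN layers by μ_θ (3 steps, strictly decreasing):
  μ^(1)=10; μ^(2)=7; μ^(3)=-17

((0, 0, 3); (0, 3, 0); (3, 0, 0))


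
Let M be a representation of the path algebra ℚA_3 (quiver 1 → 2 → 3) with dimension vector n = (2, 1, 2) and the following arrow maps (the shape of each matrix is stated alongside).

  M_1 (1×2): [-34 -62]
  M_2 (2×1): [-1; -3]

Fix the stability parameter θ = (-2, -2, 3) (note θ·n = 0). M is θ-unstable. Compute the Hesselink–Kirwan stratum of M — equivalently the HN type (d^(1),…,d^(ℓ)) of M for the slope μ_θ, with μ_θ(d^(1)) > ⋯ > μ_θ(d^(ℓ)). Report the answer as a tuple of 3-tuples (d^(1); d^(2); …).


Interval decomposition of M: I[1,1], I[1,3], I[3,3].
HN type (ℓ=2): μ^(1)=3; μ^(2)=-2

((0, 0, 2); (2, 1, 0))


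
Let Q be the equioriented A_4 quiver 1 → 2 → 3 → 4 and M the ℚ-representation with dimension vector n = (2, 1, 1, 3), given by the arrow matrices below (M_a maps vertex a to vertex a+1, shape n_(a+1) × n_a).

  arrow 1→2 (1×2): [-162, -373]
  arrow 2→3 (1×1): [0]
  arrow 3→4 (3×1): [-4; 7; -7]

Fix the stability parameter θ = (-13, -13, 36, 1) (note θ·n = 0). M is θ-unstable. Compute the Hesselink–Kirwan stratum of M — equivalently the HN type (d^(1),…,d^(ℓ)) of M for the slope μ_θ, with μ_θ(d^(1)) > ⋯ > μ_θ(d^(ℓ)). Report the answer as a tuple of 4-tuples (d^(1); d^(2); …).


Barcode: M ≅ I[1,1], I[1,2], I[3,4], I[4,4]^2. HN layers by μ_θ (3 steps, strictly decreasing):
  μ^(1)=37/2; μ^(2)=1; μ^(3)=-13

((0, 0, 1, 1); (0, 0, 0, 2); (2, 1, 0, 0))


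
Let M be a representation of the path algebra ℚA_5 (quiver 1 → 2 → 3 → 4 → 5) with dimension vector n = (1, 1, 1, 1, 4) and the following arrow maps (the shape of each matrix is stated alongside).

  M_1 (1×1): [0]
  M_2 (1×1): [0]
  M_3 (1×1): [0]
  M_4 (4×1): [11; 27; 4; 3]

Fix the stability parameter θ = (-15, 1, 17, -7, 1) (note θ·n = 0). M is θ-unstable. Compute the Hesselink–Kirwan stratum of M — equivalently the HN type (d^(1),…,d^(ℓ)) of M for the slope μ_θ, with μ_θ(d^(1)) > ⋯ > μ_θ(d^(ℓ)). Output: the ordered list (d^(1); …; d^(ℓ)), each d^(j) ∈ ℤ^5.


Via rank(M_{q-1}∘⋯∘M_p): M ≅ I[1,1], I[2,2], I[3,3], I[4,5], I[5,5]^3.
μ_θ-semistable layers: μ^(1)=17; μ^(2)=1; μ^(3)=-7; μ^(4)=-15

((0, 0, 1, 0, 0); (0, 1, 0, 0, 4); (0, 0, 0, 1, 0); (1, 0, 0, 0, 0))


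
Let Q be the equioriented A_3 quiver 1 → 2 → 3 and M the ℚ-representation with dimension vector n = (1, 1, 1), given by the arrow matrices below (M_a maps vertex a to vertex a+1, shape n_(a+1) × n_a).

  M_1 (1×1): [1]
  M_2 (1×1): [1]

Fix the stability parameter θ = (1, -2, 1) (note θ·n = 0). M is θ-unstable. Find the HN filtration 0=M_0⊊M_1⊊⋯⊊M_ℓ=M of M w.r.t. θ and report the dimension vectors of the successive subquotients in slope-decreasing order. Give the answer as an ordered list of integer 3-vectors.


Via rank(M_{q-1}∘⋯∘M_p): M ≅ I[1,3].
μ_θ-semistable layers: μ^(1)=1; μ^(2)=-1/2

((0, 0, 1); (1, 1, 0))


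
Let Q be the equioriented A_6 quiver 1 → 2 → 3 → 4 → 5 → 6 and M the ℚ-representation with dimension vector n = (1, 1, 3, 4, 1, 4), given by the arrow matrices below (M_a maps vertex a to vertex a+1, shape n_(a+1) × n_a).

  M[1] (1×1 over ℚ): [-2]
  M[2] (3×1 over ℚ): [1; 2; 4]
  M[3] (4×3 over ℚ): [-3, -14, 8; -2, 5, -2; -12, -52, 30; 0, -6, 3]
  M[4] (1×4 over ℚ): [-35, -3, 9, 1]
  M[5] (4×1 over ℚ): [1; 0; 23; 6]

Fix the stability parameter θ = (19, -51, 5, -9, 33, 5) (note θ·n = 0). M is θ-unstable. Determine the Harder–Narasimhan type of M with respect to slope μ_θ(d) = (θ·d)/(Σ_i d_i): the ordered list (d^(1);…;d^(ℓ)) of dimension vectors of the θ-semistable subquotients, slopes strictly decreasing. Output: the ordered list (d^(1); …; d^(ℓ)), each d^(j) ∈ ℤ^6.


Interval decomposition of M: I[1,6], I[3,4]^2, I[4,4], I[6,6]^3.
HN type (ℓ=5): μ^(1)=19; μ^(2)=5; μ^(3)=-2; μ^(4)=-9; μ^(5)=-16

((0, 0, 0, 0, 1, 1); (0, 0, 0, 0, 0, 3); (0, 0, 3, 3, 0, 0); (0, 0, 0, 1, 0, 0); (1, 1, 0, 0, 0, 0))


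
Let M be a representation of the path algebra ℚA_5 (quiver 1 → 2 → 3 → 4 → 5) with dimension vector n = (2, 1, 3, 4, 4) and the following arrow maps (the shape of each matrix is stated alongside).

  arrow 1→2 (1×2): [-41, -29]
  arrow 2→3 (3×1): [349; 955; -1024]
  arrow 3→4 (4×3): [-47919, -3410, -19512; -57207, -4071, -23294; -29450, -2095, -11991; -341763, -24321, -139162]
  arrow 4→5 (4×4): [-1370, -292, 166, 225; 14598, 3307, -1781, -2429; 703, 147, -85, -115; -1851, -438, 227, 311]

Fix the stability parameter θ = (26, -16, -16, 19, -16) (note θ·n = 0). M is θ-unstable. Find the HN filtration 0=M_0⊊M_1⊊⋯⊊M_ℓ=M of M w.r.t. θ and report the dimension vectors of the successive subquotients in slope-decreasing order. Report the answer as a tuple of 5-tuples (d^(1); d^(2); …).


Via rank(M_{q-1}∘⋯∘M_p): M ≅ I[1,1], I[1,5], I[3,5]^2, I[4,5].
μ_θ-semistable layers: μ^(1)=26; μ^(2)=3/2; μ^(3)=-2; μ^(4)=-16

((1, 0, 0, 0, 0); (0, 0, 0, 4, 4); (1, 1, 1, 0, 0); (0, 0, 2, 0, 0))


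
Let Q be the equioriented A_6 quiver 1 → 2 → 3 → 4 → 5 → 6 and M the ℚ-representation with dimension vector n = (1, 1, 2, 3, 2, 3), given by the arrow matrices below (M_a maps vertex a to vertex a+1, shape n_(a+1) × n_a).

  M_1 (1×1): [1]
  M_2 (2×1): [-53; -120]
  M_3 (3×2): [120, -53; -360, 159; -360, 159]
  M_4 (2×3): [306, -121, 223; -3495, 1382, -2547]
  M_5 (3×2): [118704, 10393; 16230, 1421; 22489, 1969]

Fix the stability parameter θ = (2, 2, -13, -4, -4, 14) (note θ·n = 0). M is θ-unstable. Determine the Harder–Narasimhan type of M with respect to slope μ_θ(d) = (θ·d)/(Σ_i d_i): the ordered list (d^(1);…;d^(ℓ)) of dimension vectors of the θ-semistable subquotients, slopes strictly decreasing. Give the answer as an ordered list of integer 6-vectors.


Barcode: M ≅ I[1,3], I[3,4], I[4,6]^2, I[6,6]. HN layers by μ_θ (4 steps, strictly decreasing):
  μ^(1)=14; μ^(2)=-3; μ^(3)=-4; μ^(4)=-13

((0, 0, 0, 0, 0, 3); (1, 1, 1, 0, 0, 0); (0, 0, 0, 3, 2, 0); (0, 0, 1, 0, 0, 0))


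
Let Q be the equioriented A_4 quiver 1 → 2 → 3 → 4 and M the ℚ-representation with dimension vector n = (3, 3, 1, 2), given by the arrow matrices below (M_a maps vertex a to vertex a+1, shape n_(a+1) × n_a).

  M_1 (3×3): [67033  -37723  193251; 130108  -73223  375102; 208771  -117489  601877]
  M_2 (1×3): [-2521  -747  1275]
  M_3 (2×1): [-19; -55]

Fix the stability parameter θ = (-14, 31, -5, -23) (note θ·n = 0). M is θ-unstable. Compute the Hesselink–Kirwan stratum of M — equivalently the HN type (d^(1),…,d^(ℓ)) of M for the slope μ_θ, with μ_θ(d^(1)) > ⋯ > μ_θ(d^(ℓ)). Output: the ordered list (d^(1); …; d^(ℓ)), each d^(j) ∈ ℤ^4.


Barcode: M ≅ I[1,2]^2, I[1,4], I[4,4]. HN layers by μ_θ (4 steps, strictly decreasing):
  μ^(1)=31; μ^(2)=1; μ^(3)=-14; μ^(4)=-23

((0, 2, 0, 0); (0, 1, 1, 1); (3, 0, 0, 0); (0, 0, 0, 1))


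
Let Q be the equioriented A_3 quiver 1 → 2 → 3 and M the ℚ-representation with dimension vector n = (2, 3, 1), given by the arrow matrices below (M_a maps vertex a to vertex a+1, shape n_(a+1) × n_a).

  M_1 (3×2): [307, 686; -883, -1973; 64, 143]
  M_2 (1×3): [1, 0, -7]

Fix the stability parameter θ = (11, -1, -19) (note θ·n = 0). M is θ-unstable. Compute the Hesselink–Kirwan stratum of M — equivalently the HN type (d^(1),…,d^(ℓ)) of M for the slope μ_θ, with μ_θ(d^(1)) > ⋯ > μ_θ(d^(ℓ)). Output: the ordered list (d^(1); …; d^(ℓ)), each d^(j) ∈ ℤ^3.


Via rank(M_{q-1}∘⋯∘M_p): M ≅ I[1,2], I[1,3], I[2,2].
μ_θ-semistable layers: μ^(1)=5; μ^(2)=-1; μ^(3)=-3

((1, 1, 0); (0, 1, 0); (1, 1, 1))


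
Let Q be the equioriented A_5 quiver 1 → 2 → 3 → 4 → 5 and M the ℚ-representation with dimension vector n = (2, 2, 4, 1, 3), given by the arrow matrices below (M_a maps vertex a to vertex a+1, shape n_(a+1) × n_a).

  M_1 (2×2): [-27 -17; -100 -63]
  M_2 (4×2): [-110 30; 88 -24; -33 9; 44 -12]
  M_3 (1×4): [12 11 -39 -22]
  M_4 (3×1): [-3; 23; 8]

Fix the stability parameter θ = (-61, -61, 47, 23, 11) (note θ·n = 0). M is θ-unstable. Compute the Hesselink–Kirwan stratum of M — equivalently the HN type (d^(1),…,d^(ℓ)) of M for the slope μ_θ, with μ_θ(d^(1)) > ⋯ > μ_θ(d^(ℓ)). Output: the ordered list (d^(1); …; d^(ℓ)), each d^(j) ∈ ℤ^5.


Interval decomposition of M: I[1,2], I[1,5], I[3,3]^3, I[5,5]^2.
HN type (ℓ=4): μ^(1)=47; μ^(2)=27; μ^(3)=11; μ^(4)=-61

((0, 0, 3, 0, 0); (0, 0, 1, 1, 1); (0, 0, 0, 0, 2); (2, 2, 0, 0, 0))


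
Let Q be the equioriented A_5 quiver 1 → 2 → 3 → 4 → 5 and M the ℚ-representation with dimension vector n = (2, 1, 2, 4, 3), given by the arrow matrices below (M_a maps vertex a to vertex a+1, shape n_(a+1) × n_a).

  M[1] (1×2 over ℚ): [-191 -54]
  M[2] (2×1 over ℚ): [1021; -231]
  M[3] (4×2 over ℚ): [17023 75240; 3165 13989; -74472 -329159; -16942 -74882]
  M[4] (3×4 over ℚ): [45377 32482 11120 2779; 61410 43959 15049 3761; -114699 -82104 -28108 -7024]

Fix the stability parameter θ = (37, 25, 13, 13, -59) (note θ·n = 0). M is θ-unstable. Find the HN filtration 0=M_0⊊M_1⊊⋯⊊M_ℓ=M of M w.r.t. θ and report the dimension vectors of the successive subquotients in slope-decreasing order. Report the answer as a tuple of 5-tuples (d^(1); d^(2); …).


Interval decomposition of M: I[1,1], I[1,5], I[3,5], I[4,4], I[4,5].
HN type (ℓ=5): μ^(1)=37; μ^(2)=13; μ^(3)=29/5; μ^(4)=-11; μ^(5)=-23

((1, 0, 0, 0, 0); (0, 0, 0, 1, 0); (1, 1, 1, 1, 1); (0, 0, 1, 1, 1); (0, 0, 0, 1, 1))


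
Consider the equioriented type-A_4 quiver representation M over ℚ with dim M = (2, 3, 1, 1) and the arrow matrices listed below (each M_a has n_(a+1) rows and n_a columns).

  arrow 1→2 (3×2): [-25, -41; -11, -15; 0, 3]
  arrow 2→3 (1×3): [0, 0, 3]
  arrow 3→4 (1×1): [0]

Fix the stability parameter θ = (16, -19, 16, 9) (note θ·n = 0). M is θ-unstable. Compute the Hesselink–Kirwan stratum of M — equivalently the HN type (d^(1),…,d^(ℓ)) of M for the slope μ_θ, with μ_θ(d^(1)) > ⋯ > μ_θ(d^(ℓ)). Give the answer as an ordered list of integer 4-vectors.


Barcode: M ≅ I[1,2], I[1,3], I[2,2], I[4,4]. HN layers by μ_θ (4 steps, strictly decreasing):
  μ^(1)=16; μ^(2)=9; μ^(3)=-3/2; μ^(4)=-19

((0, 0, 1, 0); (0, 0, 0, 1); (2, 2, 0, 0); (0, 1, 0, 0))


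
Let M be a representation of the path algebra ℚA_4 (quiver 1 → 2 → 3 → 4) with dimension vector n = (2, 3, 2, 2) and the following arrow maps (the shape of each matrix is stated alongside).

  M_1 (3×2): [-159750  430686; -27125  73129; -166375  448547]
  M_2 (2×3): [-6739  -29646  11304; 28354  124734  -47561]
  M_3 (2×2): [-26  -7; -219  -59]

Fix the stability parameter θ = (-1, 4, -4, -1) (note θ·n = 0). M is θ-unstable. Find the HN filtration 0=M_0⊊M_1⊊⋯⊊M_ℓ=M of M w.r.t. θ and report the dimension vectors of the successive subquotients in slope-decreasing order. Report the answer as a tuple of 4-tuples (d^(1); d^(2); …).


Via rank(M_{q-1}∘⋯∘M_p): M ≅ I[1,1], I[1,4], I[2,2], I[2,4].
μ_θ-semistable layers: μ^(1)=4; μ^(2)=-1/3; μ^(3)=-1

((0, 1, 0, 0); (0, 2, 2, 2); (2, 0, 0, 0))


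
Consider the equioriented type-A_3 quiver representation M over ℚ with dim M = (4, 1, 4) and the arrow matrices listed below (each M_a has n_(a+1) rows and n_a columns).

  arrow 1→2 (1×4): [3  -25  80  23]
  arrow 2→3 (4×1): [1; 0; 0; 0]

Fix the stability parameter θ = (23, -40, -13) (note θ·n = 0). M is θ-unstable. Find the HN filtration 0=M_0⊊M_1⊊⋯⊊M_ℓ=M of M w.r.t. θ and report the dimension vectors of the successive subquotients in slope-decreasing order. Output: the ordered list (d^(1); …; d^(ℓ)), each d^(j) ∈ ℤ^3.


Barcode: M ≅ I[1,1]^3, I[1,3], I[3,3]^3. HN layers by μ_θ (3 steps, strictly decreasing):
  μ^(1)=23; μ^(2)=-10; μ^(3)=-13

((3, 0, 0); (1, 1, 1); (0, 0, 3))


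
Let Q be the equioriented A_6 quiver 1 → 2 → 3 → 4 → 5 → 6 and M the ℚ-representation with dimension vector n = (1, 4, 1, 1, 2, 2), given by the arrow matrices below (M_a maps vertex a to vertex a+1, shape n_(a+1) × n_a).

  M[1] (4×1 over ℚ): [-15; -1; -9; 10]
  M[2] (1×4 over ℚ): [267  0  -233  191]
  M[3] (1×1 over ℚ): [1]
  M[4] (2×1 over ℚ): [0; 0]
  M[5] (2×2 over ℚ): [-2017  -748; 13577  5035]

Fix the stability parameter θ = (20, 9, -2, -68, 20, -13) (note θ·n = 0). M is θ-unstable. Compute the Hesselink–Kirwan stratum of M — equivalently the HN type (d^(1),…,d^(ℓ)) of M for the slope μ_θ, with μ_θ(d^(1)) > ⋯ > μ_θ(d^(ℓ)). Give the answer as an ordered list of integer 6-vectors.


Interval decomposition of M: I[1,4], I[2,2]^3, I[5,6]^2.
HN type (ℓ=3): μ^(1)=9; μ^(2)=7/2; μ^(3)=-41/4

((0, 3, 0, 0, 0, 0); (0, 0, 0, 0, 2, 2); (1, 1, 1, 1, 0, 0))


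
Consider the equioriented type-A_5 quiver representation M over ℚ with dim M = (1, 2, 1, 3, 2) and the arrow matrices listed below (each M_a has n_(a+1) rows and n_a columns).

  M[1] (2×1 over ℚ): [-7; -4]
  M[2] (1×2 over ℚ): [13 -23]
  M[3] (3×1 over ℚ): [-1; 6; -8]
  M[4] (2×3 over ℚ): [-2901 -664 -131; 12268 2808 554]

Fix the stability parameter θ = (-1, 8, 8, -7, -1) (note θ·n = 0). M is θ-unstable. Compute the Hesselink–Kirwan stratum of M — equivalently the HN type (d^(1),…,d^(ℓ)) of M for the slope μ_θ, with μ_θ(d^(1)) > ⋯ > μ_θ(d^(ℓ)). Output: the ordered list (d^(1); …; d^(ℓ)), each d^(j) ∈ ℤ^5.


Barcode: M ≅ I[1,5], I[2,2], I[4,4], I[4,5]. HN layers by μ_θ (4 steps, strictly decreasing):
  μ^(1)=8; μ^(2)=2; μ^(3)=-1; μ^(4)=-7

((0, 1, 0, 0, 0); (0, 1, 1, 1, 1); (1, 0, 0, 0, 1); (0, 0, 0, 2, 0))


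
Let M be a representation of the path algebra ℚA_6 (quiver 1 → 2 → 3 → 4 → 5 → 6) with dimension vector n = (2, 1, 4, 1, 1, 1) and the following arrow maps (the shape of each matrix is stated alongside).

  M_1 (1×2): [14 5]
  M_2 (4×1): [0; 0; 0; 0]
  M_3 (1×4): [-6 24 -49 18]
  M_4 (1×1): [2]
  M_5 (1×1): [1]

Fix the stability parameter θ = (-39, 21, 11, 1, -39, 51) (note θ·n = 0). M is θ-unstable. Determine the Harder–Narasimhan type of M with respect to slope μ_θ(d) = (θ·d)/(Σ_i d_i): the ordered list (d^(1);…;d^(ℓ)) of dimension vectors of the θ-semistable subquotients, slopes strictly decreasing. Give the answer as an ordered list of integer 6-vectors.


Barcode: M ≅ I[1,1], I[1,2], I[3,3]^3, I[3,6]. HN layers by μ_θ (5 steps, strictly decreasing):
  μ^(1)=51; μ^(2)=21; μ^(3)=11; μ^(4)=-9; μ^(5)=-39

((0, 0, 0, 0, 0, 1); (0, 1, 0, 0, 0, 0); (0, 0, 3, 0, 0, 0); (0, 0, 1, 1, 1, 0); (2, 0, 0, 0, 0, 0))
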